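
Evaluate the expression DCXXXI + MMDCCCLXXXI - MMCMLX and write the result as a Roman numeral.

DCXXXI = 631, MMDCCCLXXXI = 2881, MMCMLX = 2960
631 + 2881 = 3512
3512 - 2960 = 552

DLII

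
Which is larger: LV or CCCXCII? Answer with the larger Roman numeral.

LV = 55
CCCXCII = 392
392 is larger

CCCXCII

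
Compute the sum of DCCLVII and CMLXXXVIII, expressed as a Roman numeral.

DCCLVII = 757
CMLXXXVIII = 988
757 + 988 = 1745

MDCCXLV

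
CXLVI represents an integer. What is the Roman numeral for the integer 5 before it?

CXLVI = 146
146 - 5 = 141

CXLI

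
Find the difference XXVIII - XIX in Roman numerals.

XXVIII = 28
XIX = 19
28 - 19 = 9

IX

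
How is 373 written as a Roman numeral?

Convert 373 to Roman numerals:
  373 contains 3×100 (CCC)
  73 contains 1×50 (L)
  23 contains 2×10 (XX)
  3 contains 3×1 (III)

CCCLXXIII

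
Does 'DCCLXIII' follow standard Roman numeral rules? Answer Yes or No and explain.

'DCCLXIII': Check the rules: uses only the symbols I, V, X, L, C, D, M; no symbol is repeated more than three times in a row; V, L and D each appear at most once; no smaller symbol precedes a larger one (values never increase from left to right). Value: D (500) + C (100) + C (100) + L (50) + X (10) + I (1) + I (1) + I (1) = 763. So it is a valid standard Roman numeral.

Yes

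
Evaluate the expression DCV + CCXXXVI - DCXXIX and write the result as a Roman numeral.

DCV = 605, CCXXXVI = 236, DCXXIX = 629
605 + 236 = 841
841 - 629 = 212

CCXII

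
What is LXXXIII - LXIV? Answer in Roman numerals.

LXXXIII = 83
LXIV = 64
83 - 64 = 19

XIX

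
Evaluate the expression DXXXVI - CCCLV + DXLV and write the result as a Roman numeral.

DXXXVI = 536, CCCLV = 355, DXLV = 545
536 - 355 = 181
181 + 545 = 726

DCCXXVI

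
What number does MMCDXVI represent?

MMCDXVI: M=1000, M=1000, CD=400, X=10, V=5, I=1
1000 + 1000 + 400 + 10 + 5 + 1 = 2416

2416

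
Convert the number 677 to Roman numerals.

Convert 677 to Roman numerals:
  677 contains 1×500 (D)
  177 contains 1×100 (C)
  77 contains 1×50 (L)
  27 contains 2×10 (XX)
  7 contains 1×5 (V)
  2 contains 2×1 (II)

DCLXXVII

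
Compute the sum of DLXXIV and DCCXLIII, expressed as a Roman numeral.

DLXXIV = 574
DCCXLIII = 743
574 + 743 = 1317

MCCCXVII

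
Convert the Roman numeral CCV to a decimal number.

CCV: C=100, C=100, V=5
100 + 100 + 5 = 205

205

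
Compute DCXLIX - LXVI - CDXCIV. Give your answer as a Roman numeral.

DCXLIX = 649, LXVI = 66, CDXCIV = 494
649 - 66 = 583
583 - 494 = 89

LXXXIX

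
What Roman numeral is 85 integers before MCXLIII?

MCXLIII = 1143
1143 - 85 = 1058

MLVIII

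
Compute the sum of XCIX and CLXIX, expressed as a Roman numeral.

XCIX = 99
CLXIX = 169
99 + 169 = 268

CCLXVIII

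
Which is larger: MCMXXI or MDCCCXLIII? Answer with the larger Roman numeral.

MCMXXI = 1921
MDCCCXLIII = 1843
1921 is larger

MCMXXI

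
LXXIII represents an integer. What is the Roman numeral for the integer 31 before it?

LXXIII = 73
73 - 31 = 42

XLII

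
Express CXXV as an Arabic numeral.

CXXV: C=100, X=10, X=10, V=5
100 + 10 + 10 + 5 = 125

125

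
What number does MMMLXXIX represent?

MMMLXXIX: M=1000, M=1000, M=1000, L=50, X=10, X=10, IX=9
1000 + 1000 + 1000 + 50 + 10 + 10 + 9 = 3079

3079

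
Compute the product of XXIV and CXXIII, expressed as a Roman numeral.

XXIV = 24
CXXIII = 123
24 × 123 = 2952

MMCMLII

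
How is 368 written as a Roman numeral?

Convert 368 to Roman numerals:
  368 contains 3×100 (CCC)
  68 contains 1×50 (L)
  18 contains 1×10 (X)
  8 contains 1×5 (V)
  3 contains 3×1 (III)

CCCLXVIII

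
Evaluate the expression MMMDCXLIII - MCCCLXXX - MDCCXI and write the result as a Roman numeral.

MMMDCXLIII = 3643, MCCCLXXX = 1380, MDCCXI = 1711
3643 - 1380 = 2263
2263 - 1711 = 552

DLII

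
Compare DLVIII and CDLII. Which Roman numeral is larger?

DLVIII = 558
CDLII = 452
558 is larger

DLVIII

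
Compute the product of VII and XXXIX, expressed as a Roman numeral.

VII = 7
XXXIX = 39
7 × 39 = 273

CCLXXIII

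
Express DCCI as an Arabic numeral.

DCCI: D=500, C=100, C=100, I=1
500 + 100 + 100 + 1 = 701

701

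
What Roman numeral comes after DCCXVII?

DCCXVII = 717; next is 718

DCCXVIII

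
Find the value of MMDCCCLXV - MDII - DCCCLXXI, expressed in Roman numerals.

MMDCCCLXV = 2865, MDII = 1502, DCCCLXXI = 871
2865 - 1502 = 1363
1363 - 871 = 492

CDXCII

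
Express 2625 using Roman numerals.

Convert 2625 to Roman numerals:
  2625 contains 2×1000 (MM)
  625 contains 1×500 (D)
  125 contains 1×100 (C)
  25 contains 2×10 (XX)
  5 contains 1×5 (V)

MMDCXXV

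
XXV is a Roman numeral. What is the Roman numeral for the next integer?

XXV = 25, so the next integer is 25 + 1 = 26

XXVI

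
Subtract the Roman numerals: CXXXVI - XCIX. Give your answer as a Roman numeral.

CXXXVI = 136
XCIX = 99
136 - 99 = 37

XXXVII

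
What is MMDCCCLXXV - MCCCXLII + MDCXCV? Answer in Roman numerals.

MMDCCCLXXV = 2875, MCCCXLII = 1342, MDCXCV = 1695
2875 - 1342 = 1533
1533 + 1695 = 3228

MMMCCXXVIII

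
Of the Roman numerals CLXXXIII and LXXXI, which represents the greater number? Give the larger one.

CLXXXIII = 183
LXXXI = 81
183 is larger

CLXXXIII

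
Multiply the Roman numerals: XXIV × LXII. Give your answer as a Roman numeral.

XXIV = 24
LXII = 62
24 × 62 = 1488

MCDLXXXVIII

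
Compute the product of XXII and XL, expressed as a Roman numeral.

XXII = 22
XL = 40
22 × 40 = 880

DCCCLXXX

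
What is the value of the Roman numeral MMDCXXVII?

MMDCXXVII: M=1000, M=1000, D=500, C=100, X=10, X=10, V=5, I=1, I=1
1000 + 1000 + 500 + 100 + 10 + 10 + 5 + 1 + 1 = 2627

2627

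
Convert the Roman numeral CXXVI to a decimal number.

CXXVI: C=100, X=10, X=10, V=5, I=1
100 + 10 + 10 + 5 + 1 = 126

126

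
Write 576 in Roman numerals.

Convert 576 to Roman numerals:
  576 contains 1×500 (D)
  76 contains 1×50 (L)
  26 contains 2×10 (XX)
  6 contains 1×5 (V)
  1 contains 1×1 (I)

DLXXVI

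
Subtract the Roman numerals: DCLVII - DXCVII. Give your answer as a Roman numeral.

DCLVII = 657
DXCVII = 597
657 - 597 = 60

LX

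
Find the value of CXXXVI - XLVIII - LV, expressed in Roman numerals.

CXXXVI = 136, XLVIII = 48, LV = 55
136 - 48 = 88
88 - 55 = 33

XXXIII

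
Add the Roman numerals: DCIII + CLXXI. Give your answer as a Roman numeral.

DCIII = 603
CLXXI = 171
603 + 171 = 774

DCCLXXIV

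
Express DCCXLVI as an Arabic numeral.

DCCXLVI: D=500, C=100, C=100, XL=40, V=5, I=1
500 + 100 + 100 + 40 + 5 + 1 = 746

746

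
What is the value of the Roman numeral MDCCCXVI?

MDCCCXVI: M=1000, D=500, C=100, C=100, C=100, X=10, V=5, I=1
1000 + 500 + 100 + 100 + 100 + 10 + 5 + 1 = 1816

1816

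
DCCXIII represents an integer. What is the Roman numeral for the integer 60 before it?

DCCXIII = 713
713 - 60 = 653

DCLIII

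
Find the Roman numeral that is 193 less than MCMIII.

MCMIII = 1903
1903 - 193 = 1710

MDCCX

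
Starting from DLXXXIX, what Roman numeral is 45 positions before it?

DLXXXIX = 589
589 - 45 = 544

DXLIV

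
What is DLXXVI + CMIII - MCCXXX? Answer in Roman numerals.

DLXXVI = 576, CMIII = 903, MCCXXX = 1230
576 + 903 = 1479
1479 - 1230 = 249

CCXLIX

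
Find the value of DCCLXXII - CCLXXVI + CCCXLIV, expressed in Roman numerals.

DCCLXXII = 772, CCLXXVI = 276, CCCXLIV = 344
772 - 276 = 496
496 + 344 = 840

DCCCXL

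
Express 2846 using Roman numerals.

Convert 2846 to Roman numerals:
  2846 contains 2×1000 (MM)
  846 contains 1×500 (D)
  346 contains 3×100 (CCC)
  46 contains 1×40 (XL)
  6 contains 1×5 (V)
  1 contains 1×1 (I)

MMDCCCXLVI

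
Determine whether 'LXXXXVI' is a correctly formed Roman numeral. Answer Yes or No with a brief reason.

'LXXXXVI': More than 3 consecutive X's

No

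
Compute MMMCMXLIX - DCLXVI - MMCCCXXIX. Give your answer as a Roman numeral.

MMMCMXLIX = 3949, DCLXVI = 666, MMCCCXXIX = 2329
3949 - 666 = 3283
3283 - 2329 = 954

CMLIV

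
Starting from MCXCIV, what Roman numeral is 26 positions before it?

MCXCIV = 1194
1194 - 26 = 1168

MCLXVIII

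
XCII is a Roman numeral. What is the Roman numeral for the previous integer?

XCII = 92, so the previous integer is 92 - 1 = 91

XCI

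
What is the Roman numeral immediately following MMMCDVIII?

MMMCDVIII = 3408, so the next integer is 3408 + 1 = 3409

MMMCDIX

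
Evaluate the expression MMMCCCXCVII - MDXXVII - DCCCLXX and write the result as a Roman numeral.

MMMCCCXCVII = 3397, MDXXVII = 1527, DCCCLXX = 870
3397 - 1527 = 1870
1870 - 870 = 1000

M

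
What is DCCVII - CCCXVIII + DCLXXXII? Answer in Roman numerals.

DCCVII = 707, CCCXVIII = 318, DCLXXXII = 682
707 - 318 = 389
389 + 682 = 1071

MLXXI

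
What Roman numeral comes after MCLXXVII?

MCLXXVII = 1177, so the next integer is 1177 + 1 = 1178

MCLXXVIII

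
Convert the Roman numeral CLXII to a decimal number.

CLXII: C=100, L=50, X=10, I=1, I=1
100 + 50 + 10 + 1 + 1 = 162

162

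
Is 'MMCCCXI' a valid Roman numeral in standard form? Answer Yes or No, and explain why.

'MMCCCXI': Check the rules: uses only the symbols I, V, X, L, C, D, M; no symbol is repeated more than three times in a row; V, L and D each appear at most once; no smaller symbol precedes a larger one (values never increase from left to right). Value: M (1000) + M (1000) + C (100) + C (100) + C (100) + X (10) + I (1) = 2311. So it is a valid standard Roman numeral.

Yes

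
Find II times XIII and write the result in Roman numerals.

II = 2
XIII = 13
2 × 13 = 26

XXVI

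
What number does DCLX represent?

DCLX: D=500, C=100, L=50, X=10
500 + 100 + 50 + 10 = 660

660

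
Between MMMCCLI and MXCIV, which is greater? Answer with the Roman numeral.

MMMCCLI = 3251
MXCIV = 1094
3251 is larger

MMMCCLI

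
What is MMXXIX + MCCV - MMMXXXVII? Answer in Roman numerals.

MMXXIX = 2029, MCCV = 1205, MMMXXXVII = 3037
2029 + 1205 = 3234
3234 - 3037 = 197

CXCVII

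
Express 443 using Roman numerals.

Convert 443 to Roman numerals:
  443 contains 1×400 (CD)
  43 contains 1×40 (XL)
  3 contains 3×1 (III)

CDXLIII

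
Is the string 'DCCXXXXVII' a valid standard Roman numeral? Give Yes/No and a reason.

'DCCXXXXVII': More than 3 consecutive X's

No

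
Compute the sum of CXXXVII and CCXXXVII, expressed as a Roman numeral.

CXXXVII = 137
CCXXXVII = 237
137 + 237 = 374

CCCLXXIV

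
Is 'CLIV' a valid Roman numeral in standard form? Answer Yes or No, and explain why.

'CLIV': Check the rules: uses only the symbols I, V, X, L, C, D, M; no symbol is repeated more than three times in a row; V, L and D each appear at most once; the only place a smaller symbol precedes a larger one is the allowed subtractive pair IV, the symbol right after such a pair (if any) is smaller than the pair's first symbol, and otherwise the values never increase from left to right. Value: C (100) + L (50) + IV (4) = 154. So it is a valid standard Roman numeral.

Yes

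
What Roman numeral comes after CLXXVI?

CLXXVI = 176, so the next integer is 176 + 1 = 177

CLXXVII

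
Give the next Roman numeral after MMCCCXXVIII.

MMCCCXXVIII = 2328, so the next integer is 2328 + 1 = 2329

MMCCCXXIX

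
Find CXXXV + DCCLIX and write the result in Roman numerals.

CXXXV = 135
DCCLIX = 759
135 + 759 = 894

DCCCXCIV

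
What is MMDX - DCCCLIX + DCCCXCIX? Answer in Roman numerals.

MMDX = 2510, DCCCLIX = 859, DCCCXCIX = 899
2510 - 859 = 1651
1651 + 899 = 2550

MMDL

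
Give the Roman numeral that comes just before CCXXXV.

CCXXXV = 235, so the previous integer is 235 - 1 = 234

CCXXXIV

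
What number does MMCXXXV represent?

MMCXXXV: M=1000, M=1000, C=100, X=10, X=10, X=10, V=5
1000 + 1000 + 100 + 10 + 10 + 10 + 5 = 2135

2135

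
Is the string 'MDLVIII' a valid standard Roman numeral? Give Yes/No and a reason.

'MDLVIII': Check the rules: uses only the symbols I, V, X, L, C, D, M; no symbol is repeated more than three times in a row; V, L and D each appear at most once; no smaller symbol precedes a larger one (values never increase from left to right). Value: M (1000) + D (500) + L (50) + V (5) + I (1) + I (1) + I (1) = 1558. So it is a valid standard Roman numeral.

Yes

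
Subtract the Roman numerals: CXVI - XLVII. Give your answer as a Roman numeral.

CXVI = 116
XLVII = 47
116 - 47 = 69

LXIX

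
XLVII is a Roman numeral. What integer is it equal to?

XLVII: XL=40, V=5, I=1, I=1
40 + 5 + 1 + 1 = 47

47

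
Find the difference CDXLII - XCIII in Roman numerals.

CDXLII = 442
XCIII = 93
442 - 93 = 349

CCCXLIX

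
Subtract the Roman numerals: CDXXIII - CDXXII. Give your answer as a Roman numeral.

CDXXIII = 423
CDXXII = 422
423 - 422 = 1

I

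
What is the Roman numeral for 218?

Convert 218 to Roman numerals:
  218 contains 2×100 (CC)
  18 contains 1×10 (X)
  8 contains 1×5 (V)
  3 contains 3×1 (III)

CCXVIII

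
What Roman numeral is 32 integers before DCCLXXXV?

DCCLXXXV = 785
785 - 32 = 753

DCCLIII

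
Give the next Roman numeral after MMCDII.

MMCDII = 2402, so the next integer is 2402 + 1 = 2403

MMCDIII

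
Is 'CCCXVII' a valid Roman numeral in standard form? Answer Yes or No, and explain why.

'CCCXVII': Check the rules: uses only the symbols I, V, X, L, C, D, M; no symbol is repeated more than three times in a row; V, L and D each appear at most once; no smaller symbol precedes a larger one (values never increase from left to right). Value: C (100) + C (100) + C (100) + X (10) + V (5) + I (1) + I (1) = 317. So it is a valid standard Roman numeral.

Yes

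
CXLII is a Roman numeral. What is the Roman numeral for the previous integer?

CXLII = 142, so the previous integer is 142 - 1 = 141

CXLI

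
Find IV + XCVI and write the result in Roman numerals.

IV = 4
XCVI = 96
4 + 96 = 100

C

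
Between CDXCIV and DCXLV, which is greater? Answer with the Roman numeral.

CDXCIV = 494
DCXLV = 645
645 is larger

DCXLV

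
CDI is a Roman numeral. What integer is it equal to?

CDI: CD=400, I=1
400 + 1 = 401

401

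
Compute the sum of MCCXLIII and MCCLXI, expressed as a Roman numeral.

MCCXLIII = 1243
MCCLXI = 1261
1243 + 1261 = 2504

MMDIV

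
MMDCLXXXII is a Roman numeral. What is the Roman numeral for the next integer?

MMDCLXXXII = 2682; next is 2683

MMDCLXXXIII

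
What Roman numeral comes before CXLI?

CXLI = 141; previous is 140

CXL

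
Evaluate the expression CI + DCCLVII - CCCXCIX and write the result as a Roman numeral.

CI = 101, DCCLVII = 757, CCCXCIX = 399
101 + 757 = 858
858 - 399 = 459

CDLIX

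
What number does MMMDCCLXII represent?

MMMDCCLXII: M=1000, M=1000, M=1000, D=500, C=100, C=100, L=50, X=10, I=1, I=1
1000 + 1000 + 1000 + 500 + 100 + 100 + 50 + 10 + 1 + 1 = 3762

3762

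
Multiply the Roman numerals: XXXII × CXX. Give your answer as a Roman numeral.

XXXII = 32
CXX = 120
32 × 120 = 3840

MMMDCCCXL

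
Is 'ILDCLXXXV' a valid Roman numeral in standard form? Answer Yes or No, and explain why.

'ILDCLXXXV': L should not appear more than once

No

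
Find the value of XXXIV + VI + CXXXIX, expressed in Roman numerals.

XXXIV = 34, VI = 6, CXXXIX = 139
34 + 6 = 40
40 + 139 = 179

CLXXIX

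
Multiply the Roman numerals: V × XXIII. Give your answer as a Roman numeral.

V = 5
XXIII = 23
5 × 23 = 115

CXV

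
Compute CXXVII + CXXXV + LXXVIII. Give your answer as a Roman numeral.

CXXVII = 127, CXXXV = 135, LXXVIII = 78
127 + 135 = 262
262 + 78 = 340

CCCXL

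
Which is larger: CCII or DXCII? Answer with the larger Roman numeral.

CCII = 202
DXCII = 592
592 is larger

DXCII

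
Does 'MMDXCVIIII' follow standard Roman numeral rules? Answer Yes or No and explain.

'MMDXCVIIII': More than 3 consecutive I's

No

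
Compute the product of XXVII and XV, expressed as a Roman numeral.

XXVII = 27
XV = 15
27 × 15 = 405

CDV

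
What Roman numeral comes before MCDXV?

MCDXV = 1415; previous is 1414

MCDXIV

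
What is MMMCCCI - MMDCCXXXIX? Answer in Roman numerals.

MMMCCCI = 3301
MMDCCXXXIX = 2739
3301 - 2739 = 562

DLXII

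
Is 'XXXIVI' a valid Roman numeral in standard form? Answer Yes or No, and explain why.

'XXXIVI': I cannot come right after the subtractive pair IV: once I is subtracted in IV, the next symbol must be smaller than I

No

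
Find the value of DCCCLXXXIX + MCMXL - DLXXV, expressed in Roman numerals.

DCCCLXXXIX = 889, MCMXL = 1940, DLXXV = 575
889 + 1940 = 2829
2829 - 575 = 2254

MMCCLIV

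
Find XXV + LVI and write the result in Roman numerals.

XXV = 25
LVI = 56
25 + 56 = 81

LXXXI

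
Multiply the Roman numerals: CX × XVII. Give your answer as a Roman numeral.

CX = 110
XVII = 17
110 × 17 = 1870

MDCCCLXX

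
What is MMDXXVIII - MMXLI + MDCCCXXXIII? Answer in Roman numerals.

MMDXXVIII = 2528, MMXLI = 2041, MDCCCXXXIII = 1833
2528 - 2041 = 487
487 + 1833 = 2320

MMCCCXX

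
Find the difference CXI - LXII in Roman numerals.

CXI = 111
LXII = 62
111 - 62 = 49

XLIX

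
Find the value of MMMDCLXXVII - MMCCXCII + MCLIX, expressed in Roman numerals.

MMMDCLXXVII = 3677, MMCCXCII = 2292, MCLIX = 1159
3677 - 2292 = 1385
1385 + 1159 = 2544

MMDXLIV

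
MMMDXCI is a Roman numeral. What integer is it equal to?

MMMDXCI: M=1000, M=1000, M=1000, D=500, XC=90, I=1
1000 + 1000 + 1000 + 500 + 90 + 1 = 3591

3591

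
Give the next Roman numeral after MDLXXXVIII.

MDLXXXVIII = 1588, so the next integer is 1588 + 1 = 1589

MDLXXXIX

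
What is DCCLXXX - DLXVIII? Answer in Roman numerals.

DCCLXXX = 780
DLXVIII = 568
780 - 568 = 212

CCXII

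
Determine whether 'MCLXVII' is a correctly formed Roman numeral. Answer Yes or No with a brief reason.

'MCLXVII': Check the rules: uses only the symbols I, V, X, L, C, D, M; no symbol is repeated more than three times in a row; V, L and D each appear at most once; no smaller symbol precedes a larger one (values never increase from left to right). Value: M (1000) + C (100) + L (50) + X (10) + V (5) + I (1) + I (1) = 1167. So it is a valid standard Roman numeral.

Yes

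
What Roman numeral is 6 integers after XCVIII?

XCVIII = 98
98 + 6 = 104

CIV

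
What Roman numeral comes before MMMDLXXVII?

MMMDLXXVII = 3577, so the previous integer is 3577 - 1 = 3576

MMMDLXXVI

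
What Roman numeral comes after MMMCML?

MMMCML = 3950, so the next integer is 3950 + 1 = 3951

MMMCMLI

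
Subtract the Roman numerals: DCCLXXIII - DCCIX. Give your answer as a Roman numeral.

DCCLXXIII = 773
DCCIX = 709
773 - 709 = 64

LXIV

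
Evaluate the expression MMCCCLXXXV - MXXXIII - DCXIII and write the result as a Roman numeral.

MMCCCLXXXV = 2385, MXXXIII = 1033, DCXIII = 613
2385 - 1033 = 1352
1352 - 613 = 739

DCCXXXIX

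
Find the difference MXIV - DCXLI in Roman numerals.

MXIV = 1014
DCXLI = 641
1014 - 641 = 373

CCCLXXIII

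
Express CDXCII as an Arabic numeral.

CDXCII: CD=400, XC=90, I=1, I=1
400 + 90 + 1 + 1 = 492

492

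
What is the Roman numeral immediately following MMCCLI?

MMCCLI = 2251, so the next integer is 2251 + 1 = 2252

MMCCLII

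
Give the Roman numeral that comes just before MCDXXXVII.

MCDXXXVII = 1437, so the previous integer is 1437 - 1 = 1436

MCDXXXVI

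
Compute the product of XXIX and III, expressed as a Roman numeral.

XXIX = 29
III = 3
29 × 3 = 87

LXXXVII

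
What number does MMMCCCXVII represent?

MMMCCCXVII: M=1000, M=1000, M=1000, C=100, C=100, C=100, X=10, V=5, I=1, I=1
1000 + 1000 + 1000 + 100 + 100 + 100 + 10 + 5 + 1 + 1 = 3317

3317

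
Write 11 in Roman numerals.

Convert 11 to Roman numerals:
  11 contains 1×10 (X)
  1 contains 1×1 (I)

XI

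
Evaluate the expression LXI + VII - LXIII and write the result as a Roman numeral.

LXI = 61, VII = 7, LXIII = 63
61 + 7 = 68
68 - 63 = 5

V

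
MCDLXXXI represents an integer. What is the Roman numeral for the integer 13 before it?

MCDLXXXI = 1481
1481 - 13 = 1468

MCDLXVIII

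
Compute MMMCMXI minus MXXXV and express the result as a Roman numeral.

MMMCMXI = 3911
MXXXV = 1035
3911 - 1035 = 2876

MMDCCCLXXVI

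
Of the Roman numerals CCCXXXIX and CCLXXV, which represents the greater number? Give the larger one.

CCCXXXIX = 339
CCLXXV = 275
339 is larger

CCCXXXIX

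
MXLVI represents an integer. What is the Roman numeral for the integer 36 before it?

MXLVI = 1046
1046 - 36 = 1010

MX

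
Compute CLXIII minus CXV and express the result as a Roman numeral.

CLXIII = 163
CXV = 115
163 - 115 = 48

XLVIII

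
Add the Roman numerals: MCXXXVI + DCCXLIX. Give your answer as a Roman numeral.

MCXXXVI = 1136
DCCXLIX = 749
1136 + 749 = 1885

MDCCCLXXXV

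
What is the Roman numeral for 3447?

Convert 3447 to Roman numerals:
  3447 contains 3×1000 (MMM)
  447 contains 1×400 (CD)
  47 contains 1×40 (XL)
  7 contains 1×5 (V)
  2 contains 2×1 (II)

MMMCDXLVII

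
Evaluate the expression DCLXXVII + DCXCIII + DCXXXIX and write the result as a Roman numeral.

DCLXXVII = 677, DCXCIII = 693, DCXXXIX = 639
677 + 693 = 1370
1370 + 639 = 2009

MMIX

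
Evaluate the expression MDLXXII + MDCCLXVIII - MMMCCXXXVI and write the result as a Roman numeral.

MDLXXII = 1572, MDCCLXVIII = 1768, MMMCCXXXVI = 3236
1572 + 1768 = 3340
3340 - 3236 = 104

CIV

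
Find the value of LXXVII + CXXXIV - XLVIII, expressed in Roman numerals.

LXXVII = 77, CXXXIV = 134, XLVIII = 48
77 + 134 = 211
211 - 48 = 163

CLXIII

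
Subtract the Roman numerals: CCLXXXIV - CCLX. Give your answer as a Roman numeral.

CCLXXXIV = 284
CCLX = 260
284 - 260 = 24

XXIV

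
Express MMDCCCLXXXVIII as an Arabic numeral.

MMDCCCLXXXVIII: M=1000, M=1000, D=500, C=100, C=100, C=100, L=50, X=10, X=10, X=10, V=5, I=1, I=1, I=1
1000 + 1000 + 500 + 100 + 100 + 100 + 50 + 10 + 10 + 10 + 5 + 1 + 1 + 1 = 2888

2888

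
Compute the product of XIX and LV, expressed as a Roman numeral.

XIX = 19
LV = 55
19 × 55 = 1045

MXLV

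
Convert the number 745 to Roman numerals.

Convert 745 to Roman numerals:
  745 contains 1×500 (D)
  245 contains 2×100 (CC)
  45 contains 1×40 (XL)
  5 contains 1×5 (V)

DCCXLV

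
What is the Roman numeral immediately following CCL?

CCL = 250, so the next integer is 250 + 1 = 251

CCLI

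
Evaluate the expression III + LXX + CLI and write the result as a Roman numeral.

III = 3, LXX = 70, CLI = 151
3 + 70 = 73
73 + 151 = 224

CCXXIV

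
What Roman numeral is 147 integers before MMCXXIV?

MMCXXIV = 2124
2124 - 147 = 1977

MCMLXXVII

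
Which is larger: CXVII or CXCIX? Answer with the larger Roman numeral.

CXVII = 117
CXCIX = 199
199 is larger

CXCIX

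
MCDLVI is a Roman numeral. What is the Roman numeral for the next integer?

MCDLVI = 1456; next is 1457

MCDLVII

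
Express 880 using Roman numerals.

Convert 880 to Roman numerals:
  880 contains 1×500 (D)
  380 contains 3×100 (CCC)
  80 contains 1×50 (L)
  30 contains 3×10 (XXX)

DCCCLXXX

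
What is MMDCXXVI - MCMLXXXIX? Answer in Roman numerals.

MMDCXXVI = 2626
MCMLXXXIX = 1989
2626 - 1989 = 637

DCXXXVII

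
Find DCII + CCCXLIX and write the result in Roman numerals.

DCII = 602
CCCXLIX = 349
602 + 349 = 951

CMLI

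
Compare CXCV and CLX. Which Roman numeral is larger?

CXCV = 195
CLX = 160
195 is larger

CXCV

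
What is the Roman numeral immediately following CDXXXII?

CDXXXII = 432; next is 433

CDXXXIII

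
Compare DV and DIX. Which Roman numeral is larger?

DV = 505
DIX = 509
509 is larger

DIX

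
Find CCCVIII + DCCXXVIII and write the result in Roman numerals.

CCCVIII = 308
DCCXXVIII = 728
308 + 728 = 1036

MXXXVI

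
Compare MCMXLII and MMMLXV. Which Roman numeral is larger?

MCMXLII = 1942
MMMLXV = 3065
3065 is larger

MMMLXV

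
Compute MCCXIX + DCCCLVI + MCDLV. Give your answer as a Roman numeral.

MCCXIX = 1219, DCCCLVI = 856, MCDLV = 1455
1219 + 856 = 2075
2075 + 1455 = 3530

MMMDXXX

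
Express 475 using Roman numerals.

Convert 475 to Roman numerals:
  475 contains 1×400 (CD)
  75 contains 1×50 (L)
  25 contains 2×10 (XX)
  5 contains 1×5 (V)

CDLXXV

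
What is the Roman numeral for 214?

Convert 214 to Roman numerals:
  214 contains 2×100 (CC)
  14 contains 1×10 (X)
  4 contains 1×4 (IV)

CCXIV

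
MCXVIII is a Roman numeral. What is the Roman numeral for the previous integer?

MCXVIII = 1118; previous is 1117

MCXVII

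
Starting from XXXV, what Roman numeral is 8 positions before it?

XXXV = 35
35 - 8 = 27

XXVII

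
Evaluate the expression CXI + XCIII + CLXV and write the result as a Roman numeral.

CXI = 111, XCIII = 93, CLXV = 165
111 + 93 = 204
204 + 165 = 369

CCCLXIX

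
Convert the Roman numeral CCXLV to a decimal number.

CCXLV: C=100, C=100, XL=40, V=5
100 + 100 + 40 + 5 = 245

245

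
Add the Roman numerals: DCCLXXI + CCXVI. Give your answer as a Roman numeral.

DCCLXXI = 771
CCXVI = 216
771 + 216 = 987

CMLXXXVII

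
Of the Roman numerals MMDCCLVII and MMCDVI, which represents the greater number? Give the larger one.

MMDCCLVII = 2757
MMCDVI = 2406
2757 is larger

MMDCCLVII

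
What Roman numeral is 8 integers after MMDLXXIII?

MMDLXXIII = 2573
2573 + 8 = 2581

MMDLXXXI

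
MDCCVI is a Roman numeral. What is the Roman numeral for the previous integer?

MDCCVI = 1706, so the previous integer is 1706 - 1 = 1705

MDCCV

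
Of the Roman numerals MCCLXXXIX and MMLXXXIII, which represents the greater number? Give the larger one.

MCCLXXXIX = 1289
MMLXXXIII = 2083
2083 is larger

MMLXXXIII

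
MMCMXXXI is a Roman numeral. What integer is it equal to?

MMCMXXXI: M=1000, M=1000, CM=900, X=10, X=10, X=10, I=1
1000 + 1000 + 900 + 10 + 10 + 10 + 1 = 2931

2931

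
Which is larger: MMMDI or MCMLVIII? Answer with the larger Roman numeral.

MMMDI = 3501
MCMLVIII = 1958
3501 is larger

MMMDI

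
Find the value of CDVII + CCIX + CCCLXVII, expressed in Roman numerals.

CDVII = 407, CCIX = 209, CCCLXVII = 367
407 + 209 = 616
616 + 367 = 983

CMLXXXIII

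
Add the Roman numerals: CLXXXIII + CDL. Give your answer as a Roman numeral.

CLXXXIII = 183
CDL = 450
183 + 450 = 633

DCXXXIII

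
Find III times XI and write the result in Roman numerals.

III = 3
XI = 11
3 × 11 = 33

XXXIII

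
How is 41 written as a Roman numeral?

Convert 41 to Roman numerals:
  41 contains 1×40 (XL)
  1 contains 1×1 (I)

XLI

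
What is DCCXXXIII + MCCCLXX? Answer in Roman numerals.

DCCXXXIII = 733
MCCCLXX = 1370
733 + 1370 = 2103

MMCIII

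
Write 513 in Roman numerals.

Convert 513 to Roman numerals:
  513 contains 1×500 (D)
  13 contains 1×10 (X)
  3 contains 3×1 (III)

DXIII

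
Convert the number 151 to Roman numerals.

Convert 151 to Roman numerals:
  151 contains 1×100 (C)
  51 contains 1×50 (L)
  1 contains 1×1 (I)

CLI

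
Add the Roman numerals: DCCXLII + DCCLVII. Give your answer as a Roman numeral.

DCCXLII = 742
DCCLVII = 757
742 + 757 = 1499

MCDXCIX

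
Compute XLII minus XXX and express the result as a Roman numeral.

XLII = 42
XXX = 30
42 - 30 = 12

XII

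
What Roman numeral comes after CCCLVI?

CCCLVI = 356, so the next integer is 356 + 1 = 357

CCCLVII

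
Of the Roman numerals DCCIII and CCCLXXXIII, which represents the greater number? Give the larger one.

DCCIII = 703
CCCLXXXIII = 383
703 is larger

DCCIII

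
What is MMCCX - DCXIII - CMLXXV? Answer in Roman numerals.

MMCCX = 2210, DCXIII = 613, CMLXXV = 975
2210 - 613 = 1597
1597 - 975 = 622

DCXXII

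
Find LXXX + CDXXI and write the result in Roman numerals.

LXXX = 80
CDXXI = 421
80 + 421 = 501

DI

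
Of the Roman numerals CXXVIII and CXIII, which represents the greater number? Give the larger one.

CXXVIII = 128
CXIII = 113
128 is larger

CXXVIII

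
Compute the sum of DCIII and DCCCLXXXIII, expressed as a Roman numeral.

DCIII = 603
DCCCLXXXIII = 883
603 + 883 = 1486

MCDLXXXVI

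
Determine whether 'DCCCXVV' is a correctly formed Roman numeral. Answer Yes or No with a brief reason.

'DCCCXVV': V should not appear more than once

No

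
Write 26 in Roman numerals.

Convert 26 to Roman numerals:
  26 contains 2×10 (XX)
  6 contains 1×5 (V)
  1 contains 1×1 (I)

XXVI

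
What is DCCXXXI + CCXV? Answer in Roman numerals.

DCCXXXI = 731
CCXV = 215
731 + 215 = 946

CMXLVI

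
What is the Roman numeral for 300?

Convert 300 to Roman numerals:
  300 contains 3×100 (CCC)

CCC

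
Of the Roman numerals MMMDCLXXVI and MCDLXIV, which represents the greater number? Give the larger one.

MMMDCLXXVI = 3676
MCDLXIV = 1464
3676 is larger

MMMDCLXXVI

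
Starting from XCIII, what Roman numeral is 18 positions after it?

XCIII = 93
93 + 18 = 111

CXI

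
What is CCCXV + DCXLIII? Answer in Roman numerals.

CCCXV = 315
DCXLIII = 643
315 + 643 = 958

CMLVIII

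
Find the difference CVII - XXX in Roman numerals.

CVII = 107
XXX = 30
107 - 30 = 77

LXXVII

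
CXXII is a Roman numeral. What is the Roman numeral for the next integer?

CXXII = 122; next is 123

CXXIII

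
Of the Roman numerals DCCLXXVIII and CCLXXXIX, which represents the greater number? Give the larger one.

DCCLXXVIII = 778
CCLXXXIX = 289
778 is larger

DCCLXXVIII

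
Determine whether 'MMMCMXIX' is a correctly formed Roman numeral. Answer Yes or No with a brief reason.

'MMMCMXIX': Check the rules: uses only the symbols I, V, X, L, C, D, M; no symbol is repeated more than three times in a row; V, L and D each appear at most once; the only places a smaller symbol precedes a larger one are the allowed subtractive pairs CM, IX, the symbol right after such a pair (if any) is smaller than the pair's first symbol, and otherwise the values never increase from left to right. Value: M (1000) + M (1000) + M (1000) + CM (900) + X (10) + IX (9) = 3919. So it is a valid standard Roman numeral.

Yes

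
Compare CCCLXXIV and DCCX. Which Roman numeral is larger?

CCCLXXIV = 374
DCCX = 710
710 is larger

DCCX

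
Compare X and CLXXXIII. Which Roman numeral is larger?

X = 10
CLXXXIII = 183
183 is larger

CLXXXIII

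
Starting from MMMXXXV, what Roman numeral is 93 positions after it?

MMMXXXV = 3035
3035 + 93 = 3128

MMMCXXVIII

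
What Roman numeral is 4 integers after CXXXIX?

CXXXIX = 139
139 + 4 = 143

CXLIII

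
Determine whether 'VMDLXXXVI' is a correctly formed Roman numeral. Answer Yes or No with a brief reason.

'VMDLXXXVI': V should not appear more than once

No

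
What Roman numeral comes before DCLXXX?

DCLXXX = 680, so the previous integer is 680 - 1 = 679

DCLXXIX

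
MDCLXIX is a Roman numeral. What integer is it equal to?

MDCLXIX: M=1000, D=500, C=100, L=50, X=10, IX=9
1000 + 500 + 100 + 50 + 10 + 9 = 1669

1669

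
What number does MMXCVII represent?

MMXCVII: M=1000, M=1000, XC=90, V=5, I=1, I=1
1000 + 1000 + 90 + 5 + 1 + 1 = 2097

2097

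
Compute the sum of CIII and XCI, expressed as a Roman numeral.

CIII = 103
XCI = 91
103 + 91 = 194

CXCIV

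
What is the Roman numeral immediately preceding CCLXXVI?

CCLXXVI = 276; previous is 275

CCLXXV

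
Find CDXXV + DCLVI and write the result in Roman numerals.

CDXXV = 425
DCLVI = 656
425 + 656 = 1081

MLXXXI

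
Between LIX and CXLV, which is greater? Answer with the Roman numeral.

LIX = 59
CXLV = 145
145 is larger

CXLV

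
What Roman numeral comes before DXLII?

DXLII = 542, so the previous integer is 542 - 1 = 541

DXLI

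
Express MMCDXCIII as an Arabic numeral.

MMCDXCIII: M=1000, M=1000, CD=400, XC=90, I=1, I=1, I=1
1000 + 1000 + 400 + 90 + 1 + 1 + 1 = 2493

2493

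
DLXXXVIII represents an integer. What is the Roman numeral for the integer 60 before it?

DLXXXVIII = 588
588 - 60 = 528

DXXVIII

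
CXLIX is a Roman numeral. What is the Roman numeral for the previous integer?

CXLIX = 149, so the previous integer is 149 - 1 = 148

CXLVIII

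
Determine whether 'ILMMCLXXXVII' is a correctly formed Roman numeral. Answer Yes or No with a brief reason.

'ILMMCLXXXVII': L should not appear more than once

No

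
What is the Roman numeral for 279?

Convert 279 to Roman numerals:
  279 contains 2×100 (CC)
  79 contains 1×50 (L)
  29 contains 2×10 (XX)
  9 contains 1×9 (IX)

CCLXXIX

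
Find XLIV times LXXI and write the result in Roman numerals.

XLIV = 44
LXXI = 71
44 × 71 = 3124

MMMCXXIV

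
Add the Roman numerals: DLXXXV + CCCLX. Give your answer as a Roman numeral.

DLXXXV = 585
CCCLX = 360
585 + 360 = 945

CMXLV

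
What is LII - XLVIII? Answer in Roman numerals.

LII = 52
XLVIII = 48
52 - 48 = 4

IV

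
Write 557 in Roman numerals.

Convert 557 to Roman numerals:
  557 contains 1×500 (D)
  57 contains 1×50 (L)
  7 contains 1×5 (V)
  2 contains 2×1 (II)

DLVII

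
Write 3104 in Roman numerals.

Convert 3104 to Roman numerals:
  3104 contains 3×1000 (MMM)
  104 contains 1×100 (C)
  4 contains 1×4 (IV)

MMMCIV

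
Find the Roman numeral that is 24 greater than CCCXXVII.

CCCXXVII = 327
327 + 24 = 351

CCCLI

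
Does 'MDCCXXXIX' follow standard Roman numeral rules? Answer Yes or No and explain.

'MDCCXXXIX': Check the rules: uses only the symbols I, V, X, L, C, D, M; no symbol is repeated more than three times in a row; V, L and D each appear at most once; the only place a smaller symbol precedes a larger one is the allowed subtractive pair IX, the symbol right after such a pair (if any) is smaller than the pair's first symbol, and otherwise the values never increase from left to right. Value: M (1000) + D (500) + C (100) + C (100) + X (10) + X (10) + X (10) + IX (9) = 1739. So it is a valid standard Roman numeral.

Yes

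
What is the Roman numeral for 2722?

Convert 2722 to Roman numerals:
  2722 contains 2×1000 (MM)
  722 contains 1×500 (D)
  222 contains 2×100 (CC)
  22 contains 2×10 (XX)
  2 contains 2×1 (II)

MMDCCXXII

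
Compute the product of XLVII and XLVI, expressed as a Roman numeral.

XLVII = 47
XLVI = 46
47 × 46 = 2162

MMCLXII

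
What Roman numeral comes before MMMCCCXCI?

MMMCCCXCI = 3391; previous is 3390

MMMCCCXC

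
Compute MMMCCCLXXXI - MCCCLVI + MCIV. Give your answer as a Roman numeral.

MMMCCCLXXXI = 3381, MCCCLVI = 1356, MCIV = 1104
3381 - 1356 = 2025
2025 + 1104 = 3129

MMMCXXIX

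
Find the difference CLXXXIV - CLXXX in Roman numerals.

CLXXXIV = 184
CLXXX = 180
184 - 180 = 4

IV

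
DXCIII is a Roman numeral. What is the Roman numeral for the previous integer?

DXCIII = 593; previous is 592

DXCII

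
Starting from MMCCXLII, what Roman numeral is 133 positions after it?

MMCCXLII = 2242
2242 + 133 = 2375

MMCCCLXXV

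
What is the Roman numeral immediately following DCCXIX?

DCCXIX = 719, so the next integer is 719 + 1 = 720

DCCXX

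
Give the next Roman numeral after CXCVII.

CXCVII = 197; next is 198

CXCVIII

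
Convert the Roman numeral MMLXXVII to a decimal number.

MMLXXVII: M=1000, M=1000, L=50, X=10, X=10, V=5, I=1, I=1
1000 + 1000 + 50 + 10 + 10 + 5 + 1 + 1 = 2077

2077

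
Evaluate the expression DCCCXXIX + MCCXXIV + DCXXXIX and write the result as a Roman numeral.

DCCCXXIX = 829, MCCXXIV = 1224, DCXXXIX = 639
829 + 1224 = 2053
2053 + 639 = 2692

MMDCXCII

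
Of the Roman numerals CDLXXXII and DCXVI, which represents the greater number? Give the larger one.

CDLXXXII = 482
DCXVI = 616
616 is larger

DCXVI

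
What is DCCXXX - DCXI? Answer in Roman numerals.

DCCXXX = 730
DCXI = 611
730 - 611 = 119

CXIX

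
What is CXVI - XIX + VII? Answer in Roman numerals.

CXVI = 116, XIX = 19, VII = 7
116 - 19 = 97
97 + 7 = 104

CIV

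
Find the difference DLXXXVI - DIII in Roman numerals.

DLXXXVI = 586
DIII = 503
586 - 503 = 83

LXXXIII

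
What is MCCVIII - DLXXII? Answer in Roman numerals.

MCCVIII = 1208
DLXXII = 572
1208 - 572 = 636

DCXXXVI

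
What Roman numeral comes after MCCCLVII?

MCCCLVII = 1357, so the next integer is 1357 + 1 = 1358

MCCCLVIII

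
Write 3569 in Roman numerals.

Convert 3569 to Roman numerals:
  3569 contains 3×1000 (MMM)
  569 contains 1×500 (D)
  69 contains 1×50 (L)
  19 contains 1×10 (X)
  9 contains 1×9 (IX)

MMMDLXIX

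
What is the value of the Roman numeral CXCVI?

CXCVI: C=100, XC=90, V=5, I=1
100 + 90 + 5 + 1 = 196

196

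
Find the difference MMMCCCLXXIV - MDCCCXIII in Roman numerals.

MMMCCCLXXIV = 3374
MDCCCXIII = 1813
3374 - 1813 = 1561

MDLXI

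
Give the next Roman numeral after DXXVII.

DXXVII = 527, so the next integer is 527 + 1 = 528

DXXVIII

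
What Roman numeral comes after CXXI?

CXXI = 121, so the next integer is 121 + 1 = 122

CXXII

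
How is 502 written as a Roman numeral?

Convert 502 to Roman numerals:
  502 contains 1×500 (D)
  2 contains 2×1 (II)

DII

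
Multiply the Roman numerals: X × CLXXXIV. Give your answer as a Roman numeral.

X = 10
CLXXXIV = 184
10 × 184 = 1840

MDCCCXL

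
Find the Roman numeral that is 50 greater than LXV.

LXV = 65
65 + 50 = 115

CXV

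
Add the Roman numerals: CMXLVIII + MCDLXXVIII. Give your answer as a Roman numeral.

CMXLVIII = 948
MCDLXXVIII = 1478
948 + 1478 = 2426

MMCDXXVI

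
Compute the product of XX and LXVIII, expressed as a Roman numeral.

XX = 20
LXVIII = 68
20 × 68 = 1360

MCCCLX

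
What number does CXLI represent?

CXLI: C=100, XL=40, I=1
100 + 40 + 1 = 141

141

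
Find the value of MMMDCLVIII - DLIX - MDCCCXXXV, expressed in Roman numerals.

MMMDCLVIII = 3658, DLIX = 559, MDCCCXXXV = 1835
3658 - 559 = 3099
3099 - 1835 = 1264

MCCLXIV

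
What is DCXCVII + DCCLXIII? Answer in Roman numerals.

DCXCVII = 697
DCCLXIII = 763
697 + 763 = 1460

MCDLX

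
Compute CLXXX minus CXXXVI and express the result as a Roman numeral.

CLXXX = 180
CXXXVI = 136
180 - 136 = 44

XLIV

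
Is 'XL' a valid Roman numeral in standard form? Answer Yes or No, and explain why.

'XL': Check the rules: uses only the symbols I, V, X, L, C, D, M; no symbol is repeated more than three times in a row; V, L and D each appear at most once; the only place a smaller symbol precedes a larger one is the allowed subtractive pair XL, the symbol right after such a pair (if any) is smaller than the pair's first symbol, and otherwise the values never increase from left to right. Value: XL = 40. So it is a valid standard Roman numeral.

Yes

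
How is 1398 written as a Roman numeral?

Convert 1398 to Roman numerals:
  1398 contains 1×1000 (M)
  398 contains 3×100 (CCC)
  98 contains 1×90 (XC)
  8 contains 1×5 (V)
  3 contains 3×1 (III)

MCCCXCVIII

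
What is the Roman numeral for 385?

Convert 385 to Roman numerals:
  385 contains 3×100 (CCC)
  85 contains 1×50 (L)
  35 contains 3×10 (XXX)
  5 contains 1×5 (V)

CCCLXXXV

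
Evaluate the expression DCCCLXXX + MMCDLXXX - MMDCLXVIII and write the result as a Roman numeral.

DCCCLXXX = 880, MMCDLXXX = 2480, MMDCLXVIII = 2668
880 + 2480 = 3360
3360 - 2668 = 692

DCXCII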